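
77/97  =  77/97  =  0.79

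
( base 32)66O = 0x18d8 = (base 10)6360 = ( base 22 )d32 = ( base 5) 200420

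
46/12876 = 23/6438 = 0.00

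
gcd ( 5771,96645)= 1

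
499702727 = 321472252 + 178230475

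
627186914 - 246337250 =380849664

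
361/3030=361/3030=0.12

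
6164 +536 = 6700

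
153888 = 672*229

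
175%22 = 21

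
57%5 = 2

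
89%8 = 1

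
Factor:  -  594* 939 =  - 2^1*3^4*11^1*313^1= - 557766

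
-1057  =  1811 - 2868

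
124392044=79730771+44661273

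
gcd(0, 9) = 9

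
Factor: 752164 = 2^2*7^1*26863^1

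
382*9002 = 3438764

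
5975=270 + 5705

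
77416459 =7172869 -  -70243590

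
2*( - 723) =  - 1446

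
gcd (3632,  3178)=454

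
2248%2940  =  2248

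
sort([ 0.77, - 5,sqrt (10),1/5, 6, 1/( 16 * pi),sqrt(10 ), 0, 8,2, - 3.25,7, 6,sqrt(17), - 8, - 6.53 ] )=[ - 8, - 6.53, - 5, - 3.25, 0,1/(16*pi ),1/5,0.77,2, sqrt( 10), sqrt( 10),sqrt( 17),  6 , 6,7,8 ] 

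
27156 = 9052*3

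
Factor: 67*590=2^1 * 5^1*59^1*67^1 =39530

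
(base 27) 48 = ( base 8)164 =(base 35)3b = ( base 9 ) 138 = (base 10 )116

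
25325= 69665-44340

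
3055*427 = 1304485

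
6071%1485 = 131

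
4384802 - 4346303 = 38499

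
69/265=69/265 =0.26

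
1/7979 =1/7979 = 0.00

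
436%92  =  68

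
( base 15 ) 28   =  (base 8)46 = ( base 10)38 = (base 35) 13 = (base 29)19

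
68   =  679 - 611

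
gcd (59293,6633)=1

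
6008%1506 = 1490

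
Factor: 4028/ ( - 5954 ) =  - 2014/2977 = - 2^1 * 13^( - 1 )*19^1 * 53^1 * 229^( - 1) 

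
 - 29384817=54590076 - 83974893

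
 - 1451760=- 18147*80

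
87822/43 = 2042 + 16/43 = 2042.37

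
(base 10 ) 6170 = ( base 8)14032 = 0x181a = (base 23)bf6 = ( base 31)6D1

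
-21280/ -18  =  10640/9 = 1182.22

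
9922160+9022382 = 18944542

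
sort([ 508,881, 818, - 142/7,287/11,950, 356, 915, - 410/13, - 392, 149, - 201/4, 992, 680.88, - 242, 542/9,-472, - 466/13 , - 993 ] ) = [ - 993, - 472,  -  392, - 242, - 201/4 , - 466/13,- 410/13, - 142/7, 287/11, 542/9,149, 356, 508, 680.88, 818, 881, 915, 950,992] 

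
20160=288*70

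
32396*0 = 0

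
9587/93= 9587/93=103.09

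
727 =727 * 1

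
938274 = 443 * 2118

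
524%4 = 0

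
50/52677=50/52677 = 0.00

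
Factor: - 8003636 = - 2^2*19^1*53^1*1987^1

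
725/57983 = 725/57983= 0.01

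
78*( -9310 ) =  - 726180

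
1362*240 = 326880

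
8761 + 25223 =33984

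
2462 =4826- 2364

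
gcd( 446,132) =2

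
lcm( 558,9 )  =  558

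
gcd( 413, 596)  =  1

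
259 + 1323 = 1582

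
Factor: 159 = 3^1*53^1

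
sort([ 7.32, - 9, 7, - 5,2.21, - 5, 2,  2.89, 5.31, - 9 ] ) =[ - 9 ,-9, - 5, - 5, 2,  2.21,  2.89, 5.31 , 7,  7.32]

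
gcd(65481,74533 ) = 73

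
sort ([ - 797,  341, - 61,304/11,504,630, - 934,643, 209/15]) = [ - 934, - 797, - 61, 209/15 , 304/11,341,504, 630 , 643] 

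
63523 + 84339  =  147862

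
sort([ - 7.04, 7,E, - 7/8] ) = [ - 7.04,-7/8, E, 7 ] 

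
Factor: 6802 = 2^1*19^1*179^1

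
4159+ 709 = 4868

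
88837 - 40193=48644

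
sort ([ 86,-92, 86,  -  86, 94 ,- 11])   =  [ - 92,-86 ,-11, 86,86, 94 ] 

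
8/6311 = 8/6311  =  0.00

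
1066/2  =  533 = 533.00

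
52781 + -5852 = 46929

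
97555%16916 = 12975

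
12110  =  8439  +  3671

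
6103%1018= 1013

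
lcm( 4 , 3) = 12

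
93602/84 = 1114 + 13/42 = 1114.31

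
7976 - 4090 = 3886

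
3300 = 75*44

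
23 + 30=53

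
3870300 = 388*9975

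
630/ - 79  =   - 8+ 2/79 = -7.97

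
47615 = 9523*5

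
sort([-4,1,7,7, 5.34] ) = [ - 4,1 , 5.34,7, 7] 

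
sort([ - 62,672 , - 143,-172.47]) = [-172.47, - 143,-62,672]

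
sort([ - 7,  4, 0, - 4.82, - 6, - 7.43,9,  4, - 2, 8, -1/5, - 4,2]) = [ - 7.43 , - 7,-6, - 4.82, - 4,-2 , - 1/5,0,2, 4,4,8, 9]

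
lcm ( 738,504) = 20664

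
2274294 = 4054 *561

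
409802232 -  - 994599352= 1404401584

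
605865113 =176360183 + 429504930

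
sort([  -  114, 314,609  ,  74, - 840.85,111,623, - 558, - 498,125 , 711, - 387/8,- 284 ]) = [  -  840.85, - 558, - 498, - 284, - 114, - 387/8 , 74, 111,125,314 , 609, 623,711] 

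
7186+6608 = 13794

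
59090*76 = 4490840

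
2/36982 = 1/18491 = 0.00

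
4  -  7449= - 7445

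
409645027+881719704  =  1291364731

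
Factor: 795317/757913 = 13^( -1)*23^1*151^1*173^( - 1)*229^1 *337^( - 1 ) 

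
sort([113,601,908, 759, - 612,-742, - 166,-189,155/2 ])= [ - 742, - 612, - 189, - 166, 155/2, 113,601,759, 908 ]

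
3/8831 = 3/8831= 0.00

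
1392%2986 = 1392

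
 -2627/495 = - 2627/495 = - 5.31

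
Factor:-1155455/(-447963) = 3^( - 1 )*5^1*7^1*19^( - 1 )*29^(- 1 )*271^ ( - 1)*33013^1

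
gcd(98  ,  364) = 14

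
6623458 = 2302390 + 4321068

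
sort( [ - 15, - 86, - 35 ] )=[ - 86, - 35,-15 ]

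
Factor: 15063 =3^1 * 5021^1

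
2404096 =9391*256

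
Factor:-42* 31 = - 2^1 * 3^1*7^1*31^1 = - 1302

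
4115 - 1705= 2410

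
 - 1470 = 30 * ( - 49 )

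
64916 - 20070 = 44846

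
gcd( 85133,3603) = 1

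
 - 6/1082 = -3/541  =  -  0.01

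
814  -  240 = 574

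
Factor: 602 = 2^1*7^1 * 43^1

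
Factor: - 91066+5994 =- 85072 = - 2^4 * 13^1*409^1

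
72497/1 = 72497 = 72497.00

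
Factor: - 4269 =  - 3^1*1423^1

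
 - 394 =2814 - 3208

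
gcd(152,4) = 4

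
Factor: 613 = 613^1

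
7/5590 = 7/5590 = 0.00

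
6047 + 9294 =15341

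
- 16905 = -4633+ - 12272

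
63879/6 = 10646 + 1/2= 10646.50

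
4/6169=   4/6169 =0.00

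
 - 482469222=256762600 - 739231822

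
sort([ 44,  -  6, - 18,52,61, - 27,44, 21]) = [ - 27, - 18 , - 6, 21,44, 44, 52,61 ] 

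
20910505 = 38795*539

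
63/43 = 1 + 20/43 = 1.47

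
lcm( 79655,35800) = 3186200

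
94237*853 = 80384161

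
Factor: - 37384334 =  - 2^1*13^1*461^1 * 3119^1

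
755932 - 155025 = 600907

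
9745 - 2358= 7387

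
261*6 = 1566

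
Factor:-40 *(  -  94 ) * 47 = 2^4*5^1*47^2 = 176720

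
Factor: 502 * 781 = 2^1 * 11^1*71^1*251^1   =  392062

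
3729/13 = 3729/13 = 286.85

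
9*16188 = 145692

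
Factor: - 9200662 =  - 2^1*4600331^1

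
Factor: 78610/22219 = 2^1*5^1*7^1*17^(- 1)*1123^1*1307^( - 1 )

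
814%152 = 54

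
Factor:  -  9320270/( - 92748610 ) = 932027/9274861  =  167^1*5581^1*9274861^(- 1)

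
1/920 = 1/920 = 0.00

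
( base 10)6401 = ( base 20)G01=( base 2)1100100000001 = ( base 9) 8702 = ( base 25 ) a61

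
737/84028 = 737/84028 = 0.01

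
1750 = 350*5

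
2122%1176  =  946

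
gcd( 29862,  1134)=378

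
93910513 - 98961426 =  - 5050913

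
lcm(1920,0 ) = 0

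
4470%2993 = 1477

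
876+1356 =2232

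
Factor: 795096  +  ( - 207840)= 2^3*3^1 * 24469^1 = 587256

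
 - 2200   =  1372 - 3572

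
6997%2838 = 1321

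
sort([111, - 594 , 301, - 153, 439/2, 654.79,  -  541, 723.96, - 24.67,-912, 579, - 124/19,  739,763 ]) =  [ - 912 , - 594, - 541 , - 153,-24.67, - 124/19,  111,439/2, 301, 579,654.79, 723.96, 739, 763 ]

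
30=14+16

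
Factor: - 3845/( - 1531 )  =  5^1 *769^1 * 1531^ ( - 1)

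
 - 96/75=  - 32/25 = - 1.28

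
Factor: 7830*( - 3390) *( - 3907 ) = 2^2*3^4*5^2*29^1 * 113^1*3907^1 =103706235900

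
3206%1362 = 482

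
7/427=1/61 = 0.02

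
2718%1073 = 572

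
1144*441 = 504504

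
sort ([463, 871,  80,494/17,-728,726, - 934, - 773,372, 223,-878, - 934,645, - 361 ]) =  [ - 934, - 934,-878, - 773  , - 728, - 361,494/17,  80, 223, 372,463, 645, 726, 871 ] 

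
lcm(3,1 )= 3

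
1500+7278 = 8778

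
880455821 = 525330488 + 355125333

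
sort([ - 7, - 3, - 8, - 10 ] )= [ - 10,  -  8, - 7, - 3]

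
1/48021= 1/48021 = 0.00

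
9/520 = 9/520 = 0.02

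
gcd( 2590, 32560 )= 370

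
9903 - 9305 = 598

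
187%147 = 40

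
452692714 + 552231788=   1004924502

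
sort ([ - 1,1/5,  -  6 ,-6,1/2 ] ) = [-6, - 6,- 1,1/5,1/2 ] 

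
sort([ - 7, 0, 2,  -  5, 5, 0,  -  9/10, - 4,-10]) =[ - 10, - 7, - 5, - 4, - 9/10, 0  ,  0, 2,5] 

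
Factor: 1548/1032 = 2^(-1)*3^1=3/2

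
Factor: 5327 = 7^1*761^1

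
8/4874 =4/2437= 0.00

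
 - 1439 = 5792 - 7231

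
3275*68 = 222700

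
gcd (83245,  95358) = 1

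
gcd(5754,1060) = 2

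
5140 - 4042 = 1098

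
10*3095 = 30950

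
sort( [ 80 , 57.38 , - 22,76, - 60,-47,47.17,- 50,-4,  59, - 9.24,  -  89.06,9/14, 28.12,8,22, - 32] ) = [- 89.06,- 60 ,  -  50, - 47, - 32, - 22, - 9.24, - 4, 9/14, 8, 22 , 28.12  ,  47.17,  57.38,59,76,80]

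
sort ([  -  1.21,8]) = [ - 1.21, 8]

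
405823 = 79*5137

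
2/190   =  1/95=   0.01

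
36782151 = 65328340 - 28546189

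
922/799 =922/799 = 1.15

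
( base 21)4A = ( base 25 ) 3J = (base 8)136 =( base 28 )3a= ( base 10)94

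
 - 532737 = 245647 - 778384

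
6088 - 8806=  -2718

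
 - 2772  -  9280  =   - 12052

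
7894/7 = 1127 + 5/7 = 1127.71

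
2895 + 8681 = 11576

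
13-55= -42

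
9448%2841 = 925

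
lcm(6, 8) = 24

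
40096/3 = 40096/3 = 13365.33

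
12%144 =12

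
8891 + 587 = 9478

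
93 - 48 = 45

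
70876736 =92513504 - 21636768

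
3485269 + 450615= 3935884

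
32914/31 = 1061+ 23/31 = 1061.74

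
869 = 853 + 16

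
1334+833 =2167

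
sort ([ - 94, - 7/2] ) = [ - 94, - 7/2 ] 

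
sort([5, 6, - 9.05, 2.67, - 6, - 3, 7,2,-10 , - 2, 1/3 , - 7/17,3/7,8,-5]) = [ - 10,-9.05, - 6, - 5,  -  3 , - 2, - 7/17, 1/3, 3/7,2,  2.67, 5, 6, 7, 8]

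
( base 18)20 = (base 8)44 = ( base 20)1G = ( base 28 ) 18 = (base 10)36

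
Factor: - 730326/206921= - 2^1*3^1*11^ ( - 1 )*13^( - 1)*1447^(-1 )*121721^1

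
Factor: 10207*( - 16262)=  - 2^1*47^1* 59^1 * 173^2 = - 165986234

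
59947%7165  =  2627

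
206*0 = 0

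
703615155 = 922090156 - 218475001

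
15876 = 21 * 756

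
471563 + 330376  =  801939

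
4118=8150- 4032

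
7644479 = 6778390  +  866089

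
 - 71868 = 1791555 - 1863423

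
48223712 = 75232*641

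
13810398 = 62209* 222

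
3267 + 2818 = 6085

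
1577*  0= 0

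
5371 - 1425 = 3946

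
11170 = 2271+8899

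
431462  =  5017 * 86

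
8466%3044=2378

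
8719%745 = 524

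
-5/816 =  - 5/816 = - 0.01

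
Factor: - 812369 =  - 661^1*1229^1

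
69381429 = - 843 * ( - 82303)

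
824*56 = 46144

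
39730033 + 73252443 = 112982476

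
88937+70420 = 159357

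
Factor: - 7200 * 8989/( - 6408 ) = 10100  =  2^2* 5^2*101^1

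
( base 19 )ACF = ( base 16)F0D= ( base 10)3853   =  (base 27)57J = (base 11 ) 2993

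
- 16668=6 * (-2778)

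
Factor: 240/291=80/97=2^4*5^1 * 97^ ( - 1 ) 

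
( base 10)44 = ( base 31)1D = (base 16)2C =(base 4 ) 230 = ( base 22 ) 20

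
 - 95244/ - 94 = 1013+11/47 = 1013.23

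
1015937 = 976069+39868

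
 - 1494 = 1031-2525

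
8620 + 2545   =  11165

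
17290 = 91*190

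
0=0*4343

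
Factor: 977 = 977^1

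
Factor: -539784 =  - 2^3* 3^4*7^2*17^1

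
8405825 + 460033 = 8865858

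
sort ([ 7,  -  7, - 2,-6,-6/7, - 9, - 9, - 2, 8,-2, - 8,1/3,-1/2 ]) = [ - 9,-9,-8, - 7  , - 6,-2, -2, - 2, - 6/7,-1/2,1/3,7,8]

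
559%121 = 75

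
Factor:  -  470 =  - 2^1 *5^1*47^1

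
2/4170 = 1/2085 = 0.00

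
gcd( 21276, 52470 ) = 18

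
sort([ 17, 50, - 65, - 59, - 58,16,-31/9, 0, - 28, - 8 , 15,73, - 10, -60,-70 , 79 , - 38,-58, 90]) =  [-70,-65, - 60, - 59, - 58 ,-58,-38, - 28, - 10, - 8, - 31/9, 0,15,  16, 17 , 50 , 73, 79,  90]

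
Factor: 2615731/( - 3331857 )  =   - 3^(-1)*199^ (-1) * 5581^( - 1)*2615731^1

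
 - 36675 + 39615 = 2940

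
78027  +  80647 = 158674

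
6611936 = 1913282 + 4698654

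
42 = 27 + 15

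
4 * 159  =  636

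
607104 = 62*9792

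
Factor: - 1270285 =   -  5^1 * 239^1 * 1063^1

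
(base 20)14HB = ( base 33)94i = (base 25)FN1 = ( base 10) 9951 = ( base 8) 23337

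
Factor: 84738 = 2^1 * 3^1*29^1*487^1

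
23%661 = 23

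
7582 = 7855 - 273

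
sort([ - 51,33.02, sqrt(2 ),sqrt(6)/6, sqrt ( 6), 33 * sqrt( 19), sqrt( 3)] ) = [  -  51, sqrt( 6 ) /6, sqrt(2), sqrt( 3), sqrt( 6), 33.02, 33 * sqrt( 19 )]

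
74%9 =2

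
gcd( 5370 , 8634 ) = 6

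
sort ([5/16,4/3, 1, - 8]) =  [ - 8, 5/16,1, 4/3 ] 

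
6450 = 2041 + 4409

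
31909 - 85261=-53352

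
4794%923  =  179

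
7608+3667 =11275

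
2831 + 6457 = 9288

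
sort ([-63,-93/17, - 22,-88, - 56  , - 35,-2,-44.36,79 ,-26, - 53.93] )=[ - 88, - 63 , - 56, - 53.93 ,  -  44.36, - 35,-26, - 22,-93/17, - 2,79]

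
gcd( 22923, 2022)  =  3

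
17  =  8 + 9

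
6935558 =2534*2737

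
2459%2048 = 411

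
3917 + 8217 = 12134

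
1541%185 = 61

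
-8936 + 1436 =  -7500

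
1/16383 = 1/16383 = 0.00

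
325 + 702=1027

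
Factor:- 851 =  - 23^1*37^1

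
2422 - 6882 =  - 4460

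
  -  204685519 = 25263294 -229948813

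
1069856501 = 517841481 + 552015020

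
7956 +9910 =17866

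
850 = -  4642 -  - 5492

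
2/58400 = 1/29200 = 0.00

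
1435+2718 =4153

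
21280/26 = 818+6/13 = 818.46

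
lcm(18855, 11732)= 527940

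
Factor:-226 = - 2^1*113^1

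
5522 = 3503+2019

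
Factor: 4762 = 2^1 * 2381^1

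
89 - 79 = 10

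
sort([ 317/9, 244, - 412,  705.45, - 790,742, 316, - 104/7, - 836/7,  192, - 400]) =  [ - 790,  -  412, - 400,  -  836/7, - 104/7, 317/9, 192,244, 316, 705.45, 742]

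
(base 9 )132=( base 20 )5a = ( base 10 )110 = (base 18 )62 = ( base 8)156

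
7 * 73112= 511784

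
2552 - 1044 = 1508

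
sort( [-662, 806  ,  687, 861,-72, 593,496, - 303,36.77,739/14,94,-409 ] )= [ - 662, - 409,-303, - 72 , 36.77 , 739/14,94,496,593,687,806,861]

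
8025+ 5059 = 13084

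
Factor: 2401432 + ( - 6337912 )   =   - 2^5*3^1*5^1 * 59^1*139^1 = - 3936480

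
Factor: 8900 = 2^2*5^2*89^1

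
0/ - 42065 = 0/1 =- 0.00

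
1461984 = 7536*194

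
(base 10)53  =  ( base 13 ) 41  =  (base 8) 65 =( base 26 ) 21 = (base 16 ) 35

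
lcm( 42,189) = 378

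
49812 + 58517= 108329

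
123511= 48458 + 75053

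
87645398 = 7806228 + 79839170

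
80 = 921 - 841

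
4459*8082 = 36037638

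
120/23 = 5  +  5/23= 5.22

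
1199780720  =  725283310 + 474497410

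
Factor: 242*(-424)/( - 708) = 2^2*3^( - 1 )*11^2*53^1*59^(  -  1) = 25652/177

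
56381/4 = 14095 + 1/4  =  14095.25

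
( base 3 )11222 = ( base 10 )134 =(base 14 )98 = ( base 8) 206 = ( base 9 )158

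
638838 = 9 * 70982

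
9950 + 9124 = 19074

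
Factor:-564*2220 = -2^4*3^2 * 5^1*37^1*47^1 = - 1252080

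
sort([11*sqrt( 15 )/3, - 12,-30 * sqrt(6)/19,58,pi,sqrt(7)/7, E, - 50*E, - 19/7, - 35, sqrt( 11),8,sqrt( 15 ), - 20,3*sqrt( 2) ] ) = [-50*E, - 35, -20,-12, - 30 * sqrt( 6)/19, - 19/7,sqrt (7)/7,E,pi,sqrt( 11),  sqrt(15), 3*sqrt(2),8, 11*sqrt( 15)/3, 58]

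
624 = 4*156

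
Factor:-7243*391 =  - 2832013 = - 17^1*23^1* 7243^1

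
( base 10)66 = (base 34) 1W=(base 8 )102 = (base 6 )150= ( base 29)28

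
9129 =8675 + 454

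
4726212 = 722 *6546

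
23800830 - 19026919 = 4773911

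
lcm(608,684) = 5472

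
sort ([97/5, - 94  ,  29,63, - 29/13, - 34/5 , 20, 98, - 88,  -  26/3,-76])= [-94, - 88 , - 76, - 26/3, - 34/5, - 29/13,97/5, 20,29,  63,98]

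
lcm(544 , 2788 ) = 22304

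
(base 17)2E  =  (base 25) 1N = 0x30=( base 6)120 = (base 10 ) 48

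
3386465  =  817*4145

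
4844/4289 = 1+555/4289 = 1.13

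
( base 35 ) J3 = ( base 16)29c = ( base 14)35A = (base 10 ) 668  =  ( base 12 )478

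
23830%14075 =9755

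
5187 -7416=- 2229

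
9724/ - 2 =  - 4862 + 0/1  =  - 4862.00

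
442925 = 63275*7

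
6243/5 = 6243/5 = 1248.60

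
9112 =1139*8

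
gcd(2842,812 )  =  406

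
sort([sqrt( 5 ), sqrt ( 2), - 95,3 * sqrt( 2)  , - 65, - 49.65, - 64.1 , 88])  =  [ - 95, - 65 , - 64.1,  -  49.65, sqrt( 2), sqrt( 5) , 3*sqrt(2 ), 88]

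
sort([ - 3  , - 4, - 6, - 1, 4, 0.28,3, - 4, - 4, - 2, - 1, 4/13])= [-6,-4, - 4, - 4, - 3, - 2,-1, - 1, 0.28 , 4/13, 3, 4]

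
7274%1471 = 1390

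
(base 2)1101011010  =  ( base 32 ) qq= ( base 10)858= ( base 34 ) p8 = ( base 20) 22I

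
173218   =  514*337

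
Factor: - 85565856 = -2^5 * 3^1*891311^1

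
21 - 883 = -862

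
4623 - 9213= - 4590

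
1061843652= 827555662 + 234287990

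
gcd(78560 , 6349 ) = 1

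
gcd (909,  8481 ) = 3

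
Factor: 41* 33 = 1353 = 3^1*11^1*41^1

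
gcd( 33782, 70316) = 2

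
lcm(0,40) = 0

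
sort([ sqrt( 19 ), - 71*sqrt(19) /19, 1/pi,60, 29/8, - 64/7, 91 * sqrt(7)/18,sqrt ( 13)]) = [ - 71 * sqrt(  19)/19,- 64/7,1/pi,  sqrt( 13 ), 29/8, sqrt(19), 91 * sqrt(7)/18, 60 ]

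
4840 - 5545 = - 705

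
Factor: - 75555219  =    -  3^1*73^1 * 345001^1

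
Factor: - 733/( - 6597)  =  1/9 = 3^( - 2)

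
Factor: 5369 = 7^1 * 13^1* 59^1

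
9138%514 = 400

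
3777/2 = 3777/2  =  1888.50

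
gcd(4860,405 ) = 405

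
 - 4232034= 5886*( - 719) 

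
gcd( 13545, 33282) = 387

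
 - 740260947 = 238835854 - 979096801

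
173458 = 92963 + 80495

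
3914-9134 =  - 5220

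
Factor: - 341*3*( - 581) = 594363 = 3^1*7^1 * 11^1*31^1 *83^1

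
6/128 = 3/64 =0.05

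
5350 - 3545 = 1805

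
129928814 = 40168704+89760110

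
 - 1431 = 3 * ( -477) 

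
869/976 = 869/976 = 0.89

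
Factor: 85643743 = 23^1*3723641^1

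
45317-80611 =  - 35294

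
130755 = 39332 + 91423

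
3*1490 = 4470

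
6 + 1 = 7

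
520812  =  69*7548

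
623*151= 94073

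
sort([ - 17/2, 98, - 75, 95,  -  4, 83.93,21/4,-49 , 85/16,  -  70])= [-75, - 70, - 49, - 17/2, - 4,  21/4,85/16,83.93  ,  95,  98 ] 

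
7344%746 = 630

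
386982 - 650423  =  - 263441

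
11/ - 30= - 1 + 19/30 = - 0.37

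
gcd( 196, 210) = 14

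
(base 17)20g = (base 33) I0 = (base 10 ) 594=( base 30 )jo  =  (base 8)1122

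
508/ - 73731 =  - 1  +  73223/73731 = - 0.01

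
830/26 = 31 + 12/13 = 31.92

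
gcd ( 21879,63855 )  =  99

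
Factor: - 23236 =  - 2^2*37^1 * 157^1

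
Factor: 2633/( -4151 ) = -7^ (  -  1) *593^( - 1 )*2633^1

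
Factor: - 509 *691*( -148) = 52054412 = 2^2*37^1*509^1*691^1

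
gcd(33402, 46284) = 114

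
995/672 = 1 + 323/672 = 1.48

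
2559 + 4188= 6747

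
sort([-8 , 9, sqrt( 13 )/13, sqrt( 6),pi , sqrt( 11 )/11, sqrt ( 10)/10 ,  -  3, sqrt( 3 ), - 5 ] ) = [ - 8,-5,-3, sqrt( 13) /13, sqrt (11 )/11, sqrt( 10 )/10,sqrt(3),sqrt( 6 ) , pi, 9]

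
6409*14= 89726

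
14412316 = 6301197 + 8111119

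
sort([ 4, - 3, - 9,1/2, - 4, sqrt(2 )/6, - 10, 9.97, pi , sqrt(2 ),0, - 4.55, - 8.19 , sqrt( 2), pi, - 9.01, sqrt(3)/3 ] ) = [  -  10, - 9.01, - 9, - 8.19, -4.55 , - 4, - 3, 0, sqrt(2)/6,  1/2,sqrt (3) /3,sqrt ( 2),sqrt( 2 ), pi , pi,4,9.97]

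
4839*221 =1069419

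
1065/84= 12+19/28  =  12.68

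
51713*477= 24667101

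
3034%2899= 135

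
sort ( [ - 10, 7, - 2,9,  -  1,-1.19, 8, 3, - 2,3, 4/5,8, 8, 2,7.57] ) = [  -  10, - 2, - 2,  -  1.19, - 1,4/5,  2, 3,3, 7, 7.57 , 8,8,8, 9 ]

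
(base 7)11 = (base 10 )8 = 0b1000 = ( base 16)8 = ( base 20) 8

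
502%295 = 207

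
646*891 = 575586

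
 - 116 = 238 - 354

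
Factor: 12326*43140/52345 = 2^3 *3^1*19^( - 2) * 29^(-1 )*719^1 * 6163^1 = 106348728/10469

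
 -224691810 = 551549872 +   -  776241682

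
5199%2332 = 535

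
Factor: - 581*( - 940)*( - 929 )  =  -507364060 = -  2^2*5^1*7^1*47^1*83^1*929^1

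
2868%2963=2868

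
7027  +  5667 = 12694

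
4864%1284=1012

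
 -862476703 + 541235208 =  - 321241495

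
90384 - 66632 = 23752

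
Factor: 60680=2^3 * 5^1 * 37^1*41^1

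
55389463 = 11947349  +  43442114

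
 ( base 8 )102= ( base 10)66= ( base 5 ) 231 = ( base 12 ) 56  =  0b1000010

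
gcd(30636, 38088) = 828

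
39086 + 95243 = 134329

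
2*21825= 43650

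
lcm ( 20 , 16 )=80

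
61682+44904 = 106586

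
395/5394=395/5394 = 0.07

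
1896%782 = 332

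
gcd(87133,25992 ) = 1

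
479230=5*95846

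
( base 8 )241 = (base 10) 161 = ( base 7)320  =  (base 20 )81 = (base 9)188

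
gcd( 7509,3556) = 1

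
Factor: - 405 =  - 3^4*5^1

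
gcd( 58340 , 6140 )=20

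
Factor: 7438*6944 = 2^6*7^1*31^1 * 3719^1 = 51649472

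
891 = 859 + 32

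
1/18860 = 1/18860 = 0.00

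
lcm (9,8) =72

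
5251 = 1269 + 3982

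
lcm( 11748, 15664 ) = 46992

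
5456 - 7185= - 1729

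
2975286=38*78297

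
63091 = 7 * 9013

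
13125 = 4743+8382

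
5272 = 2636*2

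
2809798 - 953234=1856564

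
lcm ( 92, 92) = 92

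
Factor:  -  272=-2^4 * 17^1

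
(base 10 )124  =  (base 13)97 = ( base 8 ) 174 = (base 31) 40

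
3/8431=3/8431 = 0.00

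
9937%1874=567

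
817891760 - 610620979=207270781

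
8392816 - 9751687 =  - 1358871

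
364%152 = 60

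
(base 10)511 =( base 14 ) 287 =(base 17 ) 1d1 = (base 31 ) gf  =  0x1ff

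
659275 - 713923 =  -54648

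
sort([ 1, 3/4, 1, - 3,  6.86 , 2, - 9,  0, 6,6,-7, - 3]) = [-9,-7, - 3, - 3 , 0, 3/4, 1, 1,2, 6,  6 , 6.86]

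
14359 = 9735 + 4624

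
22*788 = 17336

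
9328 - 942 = 8386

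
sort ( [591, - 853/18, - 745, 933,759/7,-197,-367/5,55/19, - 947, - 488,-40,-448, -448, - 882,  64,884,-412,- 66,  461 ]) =[ - 947, - 882, - 745,-488,-448,- 448,-412, - 197, - 367/5,  -  66,-853/18, - 40, 55/19 , 64,759/7,461, 591,884, 933 ]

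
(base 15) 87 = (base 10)127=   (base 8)177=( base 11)106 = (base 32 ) 3V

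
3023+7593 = 10616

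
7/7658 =1/1094 = 0.00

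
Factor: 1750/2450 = 5^1*7^( - 1) = 5/7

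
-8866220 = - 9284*955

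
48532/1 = 48532 = 48532.00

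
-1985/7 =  - 284 + 3/7 = -  283.57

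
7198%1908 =1474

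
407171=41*9931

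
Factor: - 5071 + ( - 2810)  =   - 3^1*37^1 * 71^1 = -7881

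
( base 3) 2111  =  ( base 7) 124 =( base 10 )67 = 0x43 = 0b1000011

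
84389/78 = 1081 + 71/78 = 1081.91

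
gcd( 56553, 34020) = 21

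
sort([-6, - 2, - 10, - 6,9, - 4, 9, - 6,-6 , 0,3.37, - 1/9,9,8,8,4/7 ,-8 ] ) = [-10,  -  8, - 6 , - 6, - 6, - 6,-4, - 2, - 1/9,0,4/7, 3.37,8,8,9  ,  9,9 ]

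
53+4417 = 4470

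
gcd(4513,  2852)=1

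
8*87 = 696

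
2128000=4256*500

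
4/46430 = 2/23215 = 0.00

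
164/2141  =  164/2141= 0.08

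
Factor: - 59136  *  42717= -2^8*3^2 *7^1 * 11^1*29^1*491^1 = -2526112512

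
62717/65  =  62717/65 = 964.88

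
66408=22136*3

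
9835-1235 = 8600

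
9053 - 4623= 4430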